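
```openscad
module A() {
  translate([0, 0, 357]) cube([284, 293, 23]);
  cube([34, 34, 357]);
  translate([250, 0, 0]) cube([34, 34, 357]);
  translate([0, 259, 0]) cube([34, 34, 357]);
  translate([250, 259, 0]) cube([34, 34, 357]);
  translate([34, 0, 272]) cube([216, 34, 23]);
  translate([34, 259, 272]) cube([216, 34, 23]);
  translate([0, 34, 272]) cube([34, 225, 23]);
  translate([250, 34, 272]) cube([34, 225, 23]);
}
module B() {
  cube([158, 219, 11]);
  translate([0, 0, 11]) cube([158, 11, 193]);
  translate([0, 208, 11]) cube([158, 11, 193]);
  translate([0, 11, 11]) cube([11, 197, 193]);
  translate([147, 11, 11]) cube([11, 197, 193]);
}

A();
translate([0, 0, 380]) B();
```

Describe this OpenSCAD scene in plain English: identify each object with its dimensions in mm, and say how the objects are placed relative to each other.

A is a four-legged stool. The seat is a 284×293×23 mm slab whose top surface is at z = 380 mm; four square legs, each 34×34 mm in cross-section, run from the floor (z = 0) to the underside of the seat, each flush with a corner of the seat. Four stretchers, 34 mm wide and 23 mm tall, connect adjacent legs with their undersides at z = 272 mm, each running between the inner faces of the legs it joins and aligned with the legs' outer faces on the other axis.

B is an open-topped rectangular box: outside dimensions 158×219×204 mm, with a uniform wall and base thickness of 11 mm. The base is a full 158×219 slab on the floor; four walls sit on top of the base. The front and back walls (the −y and +y sides) span the full width; the two side walls fit between them.

The open box is on top of the stool.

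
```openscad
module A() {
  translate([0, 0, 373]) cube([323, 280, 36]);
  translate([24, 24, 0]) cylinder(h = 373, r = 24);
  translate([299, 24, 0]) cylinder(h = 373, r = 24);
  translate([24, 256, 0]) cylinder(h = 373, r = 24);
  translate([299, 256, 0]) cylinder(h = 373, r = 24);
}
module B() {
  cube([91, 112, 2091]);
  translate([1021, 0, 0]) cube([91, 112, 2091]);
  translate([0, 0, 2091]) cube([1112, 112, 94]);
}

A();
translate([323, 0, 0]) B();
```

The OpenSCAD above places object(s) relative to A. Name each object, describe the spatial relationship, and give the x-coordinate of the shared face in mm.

A is a stool. B is a door frame. The door frame is against the stool's +x side, with their −y faces flush. The x-coordinate of the shared face is 323 mm.

The stool's +x face and the door frame's −x face are both at x = 323 mm.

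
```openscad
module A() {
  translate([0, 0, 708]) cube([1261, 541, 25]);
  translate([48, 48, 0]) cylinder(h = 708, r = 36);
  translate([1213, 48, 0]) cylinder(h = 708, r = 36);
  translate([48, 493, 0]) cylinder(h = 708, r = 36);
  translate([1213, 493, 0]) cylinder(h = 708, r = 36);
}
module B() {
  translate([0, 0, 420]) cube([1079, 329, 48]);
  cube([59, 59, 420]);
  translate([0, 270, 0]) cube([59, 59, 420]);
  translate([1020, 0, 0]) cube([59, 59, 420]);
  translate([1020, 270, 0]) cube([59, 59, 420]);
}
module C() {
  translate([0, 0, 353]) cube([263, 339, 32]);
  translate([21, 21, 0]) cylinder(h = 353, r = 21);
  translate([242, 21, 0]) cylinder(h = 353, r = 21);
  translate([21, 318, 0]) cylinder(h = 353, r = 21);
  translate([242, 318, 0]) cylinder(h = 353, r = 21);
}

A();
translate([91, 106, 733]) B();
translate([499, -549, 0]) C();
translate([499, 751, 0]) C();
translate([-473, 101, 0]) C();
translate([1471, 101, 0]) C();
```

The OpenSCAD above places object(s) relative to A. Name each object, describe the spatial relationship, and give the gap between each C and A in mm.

A is a table. B is a bench. C is a stool. The bench is on top of the table, centred. Four stools sit around the table at the −y, +y, −x, +x sides. The gap between each stool and the table is 210 mm.

Each stool's nearest face is 210 mm from the table's bounding box.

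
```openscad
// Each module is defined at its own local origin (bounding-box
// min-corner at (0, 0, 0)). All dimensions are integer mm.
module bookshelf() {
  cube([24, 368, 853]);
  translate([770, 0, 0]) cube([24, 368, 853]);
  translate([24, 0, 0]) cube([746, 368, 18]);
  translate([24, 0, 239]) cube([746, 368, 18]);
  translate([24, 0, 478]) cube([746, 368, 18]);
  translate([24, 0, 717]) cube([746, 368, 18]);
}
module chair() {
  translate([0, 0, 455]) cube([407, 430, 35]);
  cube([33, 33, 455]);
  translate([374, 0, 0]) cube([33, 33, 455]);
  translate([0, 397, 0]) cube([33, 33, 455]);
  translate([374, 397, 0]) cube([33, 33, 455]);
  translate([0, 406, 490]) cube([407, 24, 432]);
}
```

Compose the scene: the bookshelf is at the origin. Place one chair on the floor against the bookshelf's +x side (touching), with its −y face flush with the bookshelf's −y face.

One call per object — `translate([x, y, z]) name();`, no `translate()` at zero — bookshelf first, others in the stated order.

bookshelf();
translate([794, 0, 0]) chair();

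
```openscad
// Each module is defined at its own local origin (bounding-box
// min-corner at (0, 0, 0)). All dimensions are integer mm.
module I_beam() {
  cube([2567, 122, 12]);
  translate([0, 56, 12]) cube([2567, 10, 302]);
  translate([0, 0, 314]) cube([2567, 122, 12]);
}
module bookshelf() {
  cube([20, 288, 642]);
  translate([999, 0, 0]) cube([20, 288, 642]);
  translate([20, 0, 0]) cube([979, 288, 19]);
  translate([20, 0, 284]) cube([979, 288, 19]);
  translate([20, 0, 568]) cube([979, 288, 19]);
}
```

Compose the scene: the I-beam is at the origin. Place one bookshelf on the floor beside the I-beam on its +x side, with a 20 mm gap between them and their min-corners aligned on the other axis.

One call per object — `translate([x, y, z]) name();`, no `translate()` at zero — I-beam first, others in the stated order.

I_beam();
translate([2587, 0, 0]) bookshelf();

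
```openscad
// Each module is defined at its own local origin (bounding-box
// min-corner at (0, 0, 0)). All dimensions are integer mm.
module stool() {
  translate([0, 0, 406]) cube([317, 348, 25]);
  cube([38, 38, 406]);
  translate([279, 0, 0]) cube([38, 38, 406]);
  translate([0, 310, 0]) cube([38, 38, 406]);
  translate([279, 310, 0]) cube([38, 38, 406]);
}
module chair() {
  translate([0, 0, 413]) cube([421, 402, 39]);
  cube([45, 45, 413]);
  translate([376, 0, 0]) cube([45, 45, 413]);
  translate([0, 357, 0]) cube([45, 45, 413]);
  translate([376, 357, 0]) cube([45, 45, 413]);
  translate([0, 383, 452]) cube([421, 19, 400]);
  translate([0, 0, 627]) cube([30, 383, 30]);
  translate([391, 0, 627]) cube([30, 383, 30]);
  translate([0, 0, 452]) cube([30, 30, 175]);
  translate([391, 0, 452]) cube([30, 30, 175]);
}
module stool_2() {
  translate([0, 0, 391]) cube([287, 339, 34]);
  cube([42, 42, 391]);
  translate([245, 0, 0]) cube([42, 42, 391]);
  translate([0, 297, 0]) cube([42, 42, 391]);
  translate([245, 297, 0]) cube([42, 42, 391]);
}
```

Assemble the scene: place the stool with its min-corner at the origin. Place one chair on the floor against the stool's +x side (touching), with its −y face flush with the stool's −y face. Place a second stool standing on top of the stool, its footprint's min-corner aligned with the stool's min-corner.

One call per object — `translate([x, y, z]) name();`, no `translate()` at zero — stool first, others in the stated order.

stool();
translate([317, 0, 0]) chair();
translate([0, 0, 431]) stool_2();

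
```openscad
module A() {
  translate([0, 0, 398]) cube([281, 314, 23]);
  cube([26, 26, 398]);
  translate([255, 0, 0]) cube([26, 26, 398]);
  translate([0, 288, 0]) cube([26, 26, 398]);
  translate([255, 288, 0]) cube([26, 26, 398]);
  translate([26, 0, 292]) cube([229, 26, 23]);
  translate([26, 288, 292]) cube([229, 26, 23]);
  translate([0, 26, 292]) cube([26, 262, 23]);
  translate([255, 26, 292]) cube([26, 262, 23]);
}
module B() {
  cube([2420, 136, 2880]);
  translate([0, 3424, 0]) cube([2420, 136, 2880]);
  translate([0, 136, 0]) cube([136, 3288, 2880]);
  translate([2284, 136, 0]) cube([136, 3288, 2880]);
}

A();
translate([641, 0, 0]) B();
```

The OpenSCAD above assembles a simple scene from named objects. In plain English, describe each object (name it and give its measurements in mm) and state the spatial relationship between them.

A is a simple wooden stool: a rectangular seat 281 mm (x) by 314 mm (y), 23 mm thick, top face at z = 421 mm, on four square legs, each 26×26 mm in cross-section. The legs rest on z = 0, each flush with a corner of the seat. Four stretchers, 26 mm wide and 23 mm tall, connect adjacent legs with their undersides at z = 292 mm, each running between the inner faces of the legs it joins and aligned with the legs' outer faces on the other axis.

B is a box-shaped house frame (walls only): outside footprint 2420×3560 mm, wall height 2880 mm, wall thickness 136 mm. The two y-facing walls run the full x-width; the two x-facing walls fit between the inner faces of the y-facing walls.

The house frame is on the floor beside the stool on its +x side.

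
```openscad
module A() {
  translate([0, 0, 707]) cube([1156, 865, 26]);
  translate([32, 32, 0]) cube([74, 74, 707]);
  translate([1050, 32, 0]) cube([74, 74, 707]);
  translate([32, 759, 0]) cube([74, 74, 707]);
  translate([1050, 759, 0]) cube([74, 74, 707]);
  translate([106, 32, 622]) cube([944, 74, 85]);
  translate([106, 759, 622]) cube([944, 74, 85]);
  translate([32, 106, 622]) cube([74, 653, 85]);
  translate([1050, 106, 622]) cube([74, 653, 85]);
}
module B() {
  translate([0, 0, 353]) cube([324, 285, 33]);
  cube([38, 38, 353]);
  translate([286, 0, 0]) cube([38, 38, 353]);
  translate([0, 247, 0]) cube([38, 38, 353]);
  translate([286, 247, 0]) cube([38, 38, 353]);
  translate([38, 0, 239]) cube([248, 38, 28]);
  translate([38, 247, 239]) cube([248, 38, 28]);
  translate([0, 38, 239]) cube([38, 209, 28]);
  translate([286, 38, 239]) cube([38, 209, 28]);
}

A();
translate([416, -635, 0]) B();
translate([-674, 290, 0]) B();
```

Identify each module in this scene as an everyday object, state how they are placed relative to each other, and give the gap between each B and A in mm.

Each stool's nearest face is 350 mm from the table's bounding box.

A is a table. B is a stool. Two stools sit around the table at the −y, −x sides. The gap between each stool and the table is 350 mm.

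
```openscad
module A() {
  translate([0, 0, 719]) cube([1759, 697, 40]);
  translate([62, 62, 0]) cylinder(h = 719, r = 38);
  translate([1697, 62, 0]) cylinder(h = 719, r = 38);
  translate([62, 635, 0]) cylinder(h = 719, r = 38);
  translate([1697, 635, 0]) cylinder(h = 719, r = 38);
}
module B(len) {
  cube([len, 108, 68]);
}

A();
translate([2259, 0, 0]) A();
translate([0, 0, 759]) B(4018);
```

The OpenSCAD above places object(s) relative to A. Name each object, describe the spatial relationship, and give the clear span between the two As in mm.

A is a table. B is a beam. A beam spans the tops of two tables. The clear span between the two tables is 500 mm.

Second table starts at x = 2259; first ends at x = 1759; clear span = 2259 − 1759 = 500 mm.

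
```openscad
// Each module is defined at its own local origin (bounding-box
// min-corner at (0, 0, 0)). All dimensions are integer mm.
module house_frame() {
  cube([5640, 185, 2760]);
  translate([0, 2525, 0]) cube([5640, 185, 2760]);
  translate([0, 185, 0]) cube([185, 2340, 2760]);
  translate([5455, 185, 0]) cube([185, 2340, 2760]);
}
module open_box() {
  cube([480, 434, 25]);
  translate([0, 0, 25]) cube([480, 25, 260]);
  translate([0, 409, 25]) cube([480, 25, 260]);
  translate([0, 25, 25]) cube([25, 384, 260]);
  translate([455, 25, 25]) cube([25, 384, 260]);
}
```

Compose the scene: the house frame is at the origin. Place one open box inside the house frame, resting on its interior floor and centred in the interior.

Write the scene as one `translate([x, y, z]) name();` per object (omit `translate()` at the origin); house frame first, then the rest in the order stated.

house_frame();
translate([2580, 1138, 0]) open_box();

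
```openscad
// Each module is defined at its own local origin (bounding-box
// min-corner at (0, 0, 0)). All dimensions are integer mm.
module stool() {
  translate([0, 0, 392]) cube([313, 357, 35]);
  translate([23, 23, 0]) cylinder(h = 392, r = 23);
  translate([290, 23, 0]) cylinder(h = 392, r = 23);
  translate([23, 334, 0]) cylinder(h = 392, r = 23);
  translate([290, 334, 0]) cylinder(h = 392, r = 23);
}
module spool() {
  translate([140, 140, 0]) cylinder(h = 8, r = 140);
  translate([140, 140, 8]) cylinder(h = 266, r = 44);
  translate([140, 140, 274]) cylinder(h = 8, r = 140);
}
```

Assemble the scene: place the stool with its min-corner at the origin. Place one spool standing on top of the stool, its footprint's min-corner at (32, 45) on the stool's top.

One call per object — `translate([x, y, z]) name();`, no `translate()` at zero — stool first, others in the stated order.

stool();
translate([32, 45, 427]) spool();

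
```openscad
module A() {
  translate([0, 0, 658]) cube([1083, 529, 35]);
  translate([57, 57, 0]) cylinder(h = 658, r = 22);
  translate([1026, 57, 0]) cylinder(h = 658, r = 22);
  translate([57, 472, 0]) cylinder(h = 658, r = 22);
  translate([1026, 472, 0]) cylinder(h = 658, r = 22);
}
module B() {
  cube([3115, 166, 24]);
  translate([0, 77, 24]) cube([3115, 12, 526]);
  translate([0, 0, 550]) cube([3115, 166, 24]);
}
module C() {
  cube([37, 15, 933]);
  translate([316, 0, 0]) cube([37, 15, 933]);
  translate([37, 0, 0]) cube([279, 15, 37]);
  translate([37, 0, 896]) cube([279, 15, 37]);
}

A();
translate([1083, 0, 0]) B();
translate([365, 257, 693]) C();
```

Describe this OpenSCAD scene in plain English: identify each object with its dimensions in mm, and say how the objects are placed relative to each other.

A is a table with a 1083×529 mm rectangular top, 35 mm thick, top surface at z = 693 mm, supported by four round legs of 44 mm diameter, each leg's bounding box inset 35 mm from the nearest pair of top edges, running from the floor.

B is an I-beam lying along x, 3115 mm long. Overall section height 574 mm. Two flanges 166 mm wide (y) and 24 mm thick, one on the floor and one at the top; a web 12 mm thick runs between them, centred on the flange width.

C is a rectangular picture frame lying in the x–z plane (depth along y). The opening is 279 mm wide (x) by 859 mm tall (z), surrounded by a border 37 mm wide on all four sides. The frame is 15 mm deep and is made of two full-height vertical stiles with two horizontal rails fitted between them.

The I-beam is against the table's +x side, with their −y faces flush. The picture frame is on top of the table, centred.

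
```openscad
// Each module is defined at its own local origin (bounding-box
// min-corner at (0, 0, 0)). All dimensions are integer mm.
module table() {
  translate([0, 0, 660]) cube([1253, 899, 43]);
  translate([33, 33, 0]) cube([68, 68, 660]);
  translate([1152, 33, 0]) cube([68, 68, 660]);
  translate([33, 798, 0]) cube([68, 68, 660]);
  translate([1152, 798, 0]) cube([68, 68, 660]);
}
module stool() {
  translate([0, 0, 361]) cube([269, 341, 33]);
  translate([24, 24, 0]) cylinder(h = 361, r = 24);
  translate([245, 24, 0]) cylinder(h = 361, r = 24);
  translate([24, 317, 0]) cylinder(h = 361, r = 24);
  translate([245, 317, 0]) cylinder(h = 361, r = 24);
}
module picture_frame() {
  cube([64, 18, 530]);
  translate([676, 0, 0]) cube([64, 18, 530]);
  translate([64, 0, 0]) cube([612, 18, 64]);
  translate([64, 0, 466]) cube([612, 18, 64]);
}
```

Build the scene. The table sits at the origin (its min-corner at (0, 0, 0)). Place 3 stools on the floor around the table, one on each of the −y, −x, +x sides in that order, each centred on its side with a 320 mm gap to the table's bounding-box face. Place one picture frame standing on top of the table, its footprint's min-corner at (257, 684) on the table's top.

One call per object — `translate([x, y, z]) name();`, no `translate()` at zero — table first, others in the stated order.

table();
translate([492, -661, 0]) stool();
translate([-589, 279, 0]) stool();
translate([1573, 279, 0]) stool();
translate([257, 684, 703]) picture_frame();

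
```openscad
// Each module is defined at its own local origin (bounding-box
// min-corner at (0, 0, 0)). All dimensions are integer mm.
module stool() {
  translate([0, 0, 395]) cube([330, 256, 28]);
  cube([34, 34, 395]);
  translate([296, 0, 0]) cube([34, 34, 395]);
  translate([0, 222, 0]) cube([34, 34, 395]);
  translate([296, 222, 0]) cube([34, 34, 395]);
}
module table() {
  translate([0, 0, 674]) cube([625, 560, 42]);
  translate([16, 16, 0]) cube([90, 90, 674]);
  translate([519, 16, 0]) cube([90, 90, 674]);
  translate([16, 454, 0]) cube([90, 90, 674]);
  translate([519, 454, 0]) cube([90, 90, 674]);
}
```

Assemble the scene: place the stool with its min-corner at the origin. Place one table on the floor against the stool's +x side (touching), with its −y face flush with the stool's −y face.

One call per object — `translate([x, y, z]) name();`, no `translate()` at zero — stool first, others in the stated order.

stool();
translate([330, 0, 0]) table();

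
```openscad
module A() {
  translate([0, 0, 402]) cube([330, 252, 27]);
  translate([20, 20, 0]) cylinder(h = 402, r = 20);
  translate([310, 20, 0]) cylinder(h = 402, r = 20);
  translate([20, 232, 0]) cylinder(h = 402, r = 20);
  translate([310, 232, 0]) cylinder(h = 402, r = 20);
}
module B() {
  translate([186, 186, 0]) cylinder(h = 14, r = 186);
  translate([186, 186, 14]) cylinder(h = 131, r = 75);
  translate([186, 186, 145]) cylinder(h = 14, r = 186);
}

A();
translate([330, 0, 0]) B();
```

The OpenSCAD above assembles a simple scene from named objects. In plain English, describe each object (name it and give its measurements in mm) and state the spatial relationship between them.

A is a four-legged stool. The seat is 330×252 mm, 27 mm thick, top at z = 429 mm. It stands on four round legs, each 40 mm in diameter, from z = 0 to the seat underside, each leg's axis is inset half a diameter from the nearest pair of seat edges (so the leg's bounding box is flush with the corner).

B is a spool: two coaxial disc flanges of radius 186 mm and thickness 14 mm, joined by a core cylinder of radius 75 mm and height 131 mm. The lower flange rests on z = 0 and the three cylinders share a vertical axis.

The spool is against the stool's +x side, with their −y faces flush.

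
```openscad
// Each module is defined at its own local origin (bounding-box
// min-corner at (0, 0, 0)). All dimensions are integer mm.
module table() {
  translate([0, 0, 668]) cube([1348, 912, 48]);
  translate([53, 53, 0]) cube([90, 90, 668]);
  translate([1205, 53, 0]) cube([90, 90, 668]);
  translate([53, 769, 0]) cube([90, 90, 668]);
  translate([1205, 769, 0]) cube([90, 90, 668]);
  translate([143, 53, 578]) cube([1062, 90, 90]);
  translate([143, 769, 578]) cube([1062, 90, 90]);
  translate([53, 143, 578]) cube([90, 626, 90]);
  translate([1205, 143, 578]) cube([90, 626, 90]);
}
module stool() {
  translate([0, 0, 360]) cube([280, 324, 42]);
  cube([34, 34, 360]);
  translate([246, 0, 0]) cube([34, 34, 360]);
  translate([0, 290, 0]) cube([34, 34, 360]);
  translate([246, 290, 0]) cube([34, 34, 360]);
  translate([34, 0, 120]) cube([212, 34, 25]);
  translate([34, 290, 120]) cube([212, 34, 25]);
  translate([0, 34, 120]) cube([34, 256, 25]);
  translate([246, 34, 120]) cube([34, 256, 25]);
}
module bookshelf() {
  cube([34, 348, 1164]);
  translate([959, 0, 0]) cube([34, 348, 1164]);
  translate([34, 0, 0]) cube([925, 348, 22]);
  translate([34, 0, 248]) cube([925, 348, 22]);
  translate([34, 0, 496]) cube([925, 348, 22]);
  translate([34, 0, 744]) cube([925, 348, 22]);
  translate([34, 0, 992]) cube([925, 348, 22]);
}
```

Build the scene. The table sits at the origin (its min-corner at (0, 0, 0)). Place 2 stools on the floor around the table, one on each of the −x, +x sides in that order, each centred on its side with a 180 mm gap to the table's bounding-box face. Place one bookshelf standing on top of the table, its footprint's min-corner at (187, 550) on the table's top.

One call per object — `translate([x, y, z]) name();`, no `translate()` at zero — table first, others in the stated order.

table();
translate([-460, 294, 0]) stool();
translate([1528, 294, 0]) stool();
translate([187, 550, 716]) bookshelf();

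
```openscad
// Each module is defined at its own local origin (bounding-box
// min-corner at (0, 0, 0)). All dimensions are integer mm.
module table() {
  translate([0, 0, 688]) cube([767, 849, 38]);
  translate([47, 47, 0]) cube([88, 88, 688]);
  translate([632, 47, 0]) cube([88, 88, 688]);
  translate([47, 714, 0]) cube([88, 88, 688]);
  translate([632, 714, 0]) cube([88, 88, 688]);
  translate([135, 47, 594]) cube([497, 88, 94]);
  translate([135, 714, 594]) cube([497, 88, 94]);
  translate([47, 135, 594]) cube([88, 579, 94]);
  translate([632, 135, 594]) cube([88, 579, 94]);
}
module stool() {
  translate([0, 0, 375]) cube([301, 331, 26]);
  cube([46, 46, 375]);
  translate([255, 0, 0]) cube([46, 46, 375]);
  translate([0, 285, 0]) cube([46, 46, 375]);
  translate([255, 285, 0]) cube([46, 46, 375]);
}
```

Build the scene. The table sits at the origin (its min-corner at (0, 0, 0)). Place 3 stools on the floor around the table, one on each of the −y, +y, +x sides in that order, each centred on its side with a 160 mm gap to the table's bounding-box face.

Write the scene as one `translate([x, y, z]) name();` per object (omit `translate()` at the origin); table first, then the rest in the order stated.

table();
translate([233, -491, 0]) stool();
translate([233, 1009, 0]) stool();
translate([927, 259, 0]) stool();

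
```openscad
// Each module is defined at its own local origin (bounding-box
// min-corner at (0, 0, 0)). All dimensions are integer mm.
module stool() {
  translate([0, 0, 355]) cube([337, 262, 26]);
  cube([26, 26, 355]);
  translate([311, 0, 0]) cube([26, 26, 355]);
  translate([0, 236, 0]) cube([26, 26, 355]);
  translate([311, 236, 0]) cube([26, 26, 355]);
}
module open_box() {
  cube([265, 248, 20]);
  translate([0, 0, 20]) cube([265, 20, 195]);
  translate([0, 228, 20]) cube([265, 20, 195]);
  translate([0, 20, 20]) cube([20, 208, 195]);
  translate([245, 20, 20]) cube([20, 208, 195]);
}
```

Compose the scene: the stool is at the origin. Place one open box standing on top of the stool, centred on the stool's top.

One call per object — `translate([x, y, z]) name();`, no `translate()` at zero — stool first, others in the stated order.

stool();
translate([36, 7, 381]) open_box();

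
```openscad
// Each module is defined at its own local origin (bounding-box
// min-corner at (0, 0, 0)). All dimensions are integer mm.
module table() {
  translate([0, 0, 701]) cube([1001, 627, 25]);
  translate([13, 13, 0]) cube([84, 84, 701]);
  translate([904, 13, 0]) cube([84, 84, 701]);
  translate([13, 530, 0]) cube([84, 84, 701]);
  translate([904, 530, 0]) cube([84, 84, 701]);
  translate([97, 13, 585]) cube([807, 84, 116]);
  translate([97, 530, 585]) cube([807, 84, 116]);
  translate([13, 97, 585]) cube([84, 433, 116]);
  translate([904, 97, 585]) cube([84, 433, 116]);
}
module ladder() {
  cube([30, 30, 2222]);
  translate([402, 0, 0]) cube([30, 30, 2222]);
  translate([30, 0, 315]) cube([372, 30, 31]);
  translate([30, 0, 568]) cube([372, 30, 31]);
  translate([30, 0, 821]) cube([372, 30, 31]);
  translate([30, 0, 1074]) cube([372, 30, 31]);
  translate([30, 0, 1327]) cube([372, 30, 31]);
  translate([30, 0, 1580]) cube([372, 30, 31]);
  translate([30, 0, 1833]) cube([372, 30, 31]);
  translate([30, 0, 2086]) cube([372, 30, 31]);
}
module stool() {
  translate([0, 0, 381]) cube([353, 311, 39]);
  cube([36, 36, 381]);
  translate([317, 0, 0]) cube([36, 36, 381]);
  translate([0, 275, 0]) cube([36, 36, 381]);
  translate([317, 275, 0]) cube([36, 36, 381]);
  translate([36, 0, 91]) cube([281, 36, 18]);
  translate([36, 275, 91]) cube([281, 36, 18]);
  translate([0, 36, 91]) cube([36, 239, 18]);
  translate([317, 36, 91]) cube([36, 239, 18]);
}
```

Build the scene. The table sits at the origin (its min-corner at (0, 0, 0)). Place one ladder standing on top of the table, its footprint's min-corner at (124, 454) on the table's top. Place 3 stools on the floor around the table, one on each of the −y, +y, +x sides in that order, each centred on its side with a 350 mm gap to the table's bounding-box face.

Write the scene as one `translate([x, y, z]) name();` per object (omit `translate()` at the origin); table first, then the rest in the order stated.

table();
translate([124, 454, 726]) ladder();
translate([324, -661, 0]) stool();
translate([324, 977, 0]) stool();
translate([1351, 158, 0]) stool();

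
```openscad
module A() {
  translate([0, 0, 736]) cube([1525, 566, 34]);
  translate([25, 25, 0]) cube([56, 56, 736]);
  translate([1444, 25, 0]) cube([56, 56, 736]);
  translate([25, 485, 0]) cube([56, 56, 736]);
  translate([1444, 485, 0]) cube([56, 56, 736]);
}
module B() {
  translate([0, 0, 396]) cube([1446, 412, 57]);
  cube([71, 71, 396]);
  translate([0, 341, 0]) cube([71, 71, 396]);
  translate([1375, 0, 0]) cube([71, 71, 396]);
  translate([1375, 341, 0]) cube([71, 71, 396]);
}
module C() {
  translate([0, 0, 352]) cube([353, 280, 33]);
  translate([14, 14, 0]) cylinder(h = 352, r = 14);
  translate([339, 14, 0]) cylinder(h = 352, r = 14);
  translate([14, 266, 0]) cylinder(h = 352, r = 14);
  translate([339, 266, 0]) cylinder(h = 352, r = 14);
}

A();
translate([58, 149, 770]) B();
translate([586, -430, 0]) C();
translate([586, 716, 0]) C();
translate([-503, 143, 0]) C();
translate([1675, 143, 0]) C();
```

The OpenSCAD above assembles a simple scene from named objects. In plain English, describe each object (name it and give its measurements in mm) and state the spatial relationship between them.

A is a rectangular dining table. The top is 1525×566×34 mm with its upper surface at z = 770 mm. It stands on four 56×56 mm square legs, each inset 25 mm from the nearest pair of top edges, running from the floor to the underside of the top.

B is a long wooden bench with a 1446 mm (x) × 412 mm (y) seat, 57 mm thick, its top surface 453 mm above the floor. Four 71 mm square legs at the seat corners, flush with the edges, run from z = 0 to the seat underside.

C is a four-legged stool. The seat is 353×280 mm, 33 mm thick, top at z = 385 mm. It stands on four round legs, each 28 mm in diameter, from z = 0 to the seat underside, each leg's axis is inset half a diameter from the nearest pair of seat edges (so the leg's bounding box is flush with the corner).

The bench is on top of the table. Four stools sit around the table at the −y, +y, −x, +x sides.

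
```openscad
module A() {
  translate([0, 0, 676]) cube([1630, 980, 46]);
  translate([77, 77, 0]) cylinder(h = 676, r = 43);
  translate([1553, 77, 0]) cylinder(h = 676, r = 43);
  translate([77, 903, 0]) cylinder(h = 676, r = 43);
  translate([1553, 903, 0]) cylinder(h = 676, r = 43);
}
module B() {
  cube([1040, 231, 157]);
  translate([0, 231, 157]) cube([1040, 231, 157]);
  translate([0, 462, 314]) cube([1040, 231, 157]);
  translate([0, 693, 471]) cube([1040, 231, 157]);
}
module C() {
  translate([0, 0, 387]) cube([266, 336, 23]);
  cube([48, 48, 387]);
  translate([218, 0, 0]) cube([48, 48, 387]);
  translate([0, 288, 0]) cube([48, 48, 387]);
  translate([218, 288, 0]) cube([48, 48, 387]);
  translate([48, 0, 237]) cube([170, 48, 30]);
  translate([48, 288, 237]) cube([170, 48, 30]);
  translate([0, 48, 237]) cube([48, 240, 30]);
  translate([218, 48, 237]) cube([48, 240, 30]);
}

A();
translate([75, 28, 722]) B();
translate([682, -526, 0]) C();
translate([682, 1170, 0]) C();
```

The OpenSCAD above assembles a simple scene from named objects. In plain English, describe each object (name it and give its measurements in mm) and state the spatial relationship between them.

A is a rectangular dining table. The top is 1630×980×46 mm with its upper surface at z = 722 mm. It stands on four round legs of 86 mm diameter, each leg's bounding box inset 34 mm from the nearest pair of top edges, running from the floor to the underside of the top.

B is a straight staircase of 4 solid steps. Each step is 1040 mm wide (x), 231 mm deep (y, the going) and 157 mm tall (the rise). The first step rests on the floor; each subsequent step sits one going further in +y and one rise higher in +z, directly behind and above the previous step with no overlap.

C is a four-legged stool. The seat is 266×336 mm, 23 mm thick, top at z = 410 mm. It stands on four square legs, each 48×48 mm in cross-section, from z = 0 to the seat underside, each flush with a corner of the seat. Four stretchers, 48 mm wide and 30 mm tall, connect adjacent legs with their undersides at z = 237 mm, each running between the inner faces of the legs it joins and aligned with the legs' outer faces on the other axis.

The staircase is on top of the table. Two stools sit around the table at the −y, +y sides.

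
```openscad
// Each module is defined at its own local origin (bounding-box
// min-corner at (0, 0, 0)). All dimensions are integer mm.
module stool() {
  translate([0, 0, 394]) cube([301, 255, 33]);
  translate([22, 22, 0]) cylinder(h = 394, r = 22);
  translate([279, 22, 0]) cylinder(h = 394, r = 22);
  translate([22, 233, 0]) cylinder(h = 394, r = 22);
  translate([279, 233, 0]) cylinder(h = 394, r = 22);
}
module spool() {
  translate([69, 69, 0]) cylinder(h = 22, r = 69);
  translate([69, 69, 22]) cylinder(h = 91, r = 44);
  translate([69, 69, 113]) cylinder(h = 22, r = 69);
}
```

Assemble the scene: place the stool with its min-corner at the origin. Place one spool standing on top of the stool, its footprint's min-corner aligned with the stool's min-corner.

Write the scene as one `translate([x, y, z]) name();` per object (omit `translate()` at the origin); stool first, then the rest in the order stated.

stool();
translate([0, 0, 427]) spool();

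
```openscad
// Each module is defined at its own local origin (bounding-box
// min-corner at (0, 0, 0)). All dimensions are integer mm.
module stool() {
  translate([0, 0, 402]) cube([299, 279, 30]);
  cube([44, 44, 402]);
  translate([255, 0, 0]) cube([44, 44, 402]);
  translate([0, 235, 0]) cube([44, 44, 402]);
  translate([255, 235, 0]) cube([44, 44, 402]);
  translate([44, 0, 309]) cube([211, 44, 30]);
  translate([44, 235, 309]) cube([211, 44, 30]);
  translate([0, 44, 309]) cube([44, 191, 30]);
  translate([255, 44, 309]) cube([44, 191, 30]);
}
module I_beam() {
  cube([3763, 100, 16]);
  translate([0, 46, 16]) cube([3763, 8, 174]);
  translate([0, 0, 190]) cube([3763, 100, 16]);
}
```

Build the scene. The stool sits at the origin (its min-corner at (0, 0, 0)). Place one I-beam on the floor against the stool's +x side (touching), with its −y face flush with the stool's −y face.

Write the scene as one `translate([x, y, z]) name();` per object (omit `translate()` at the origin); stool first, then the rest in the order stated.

stool();
translate([299, 0, 0]) I_beam();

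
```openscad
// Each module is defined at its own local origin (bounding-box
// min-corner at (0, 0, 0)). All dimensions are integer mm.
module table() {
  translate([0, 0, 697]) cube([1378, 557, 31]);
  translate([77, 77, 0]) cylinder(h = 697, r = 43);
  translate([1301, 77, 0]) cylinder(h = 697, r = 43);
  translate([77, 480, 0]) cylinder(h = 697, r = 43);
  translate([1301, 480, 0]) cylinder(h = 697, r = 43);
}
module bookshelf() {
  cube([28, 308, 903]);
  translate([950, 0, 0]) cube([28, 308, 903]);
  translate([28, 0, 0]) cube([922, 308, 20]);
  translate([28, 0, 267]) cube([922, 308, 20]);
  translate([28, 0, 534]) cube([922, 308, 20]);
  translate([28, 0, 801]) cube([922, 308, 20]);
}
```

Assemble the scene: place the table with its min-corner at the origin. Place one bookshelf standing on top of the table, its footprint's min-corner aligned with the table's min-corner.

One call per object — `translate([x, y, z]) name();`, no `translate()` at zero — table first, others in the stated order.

table();
translate([0, 0, 728]) bookshelf();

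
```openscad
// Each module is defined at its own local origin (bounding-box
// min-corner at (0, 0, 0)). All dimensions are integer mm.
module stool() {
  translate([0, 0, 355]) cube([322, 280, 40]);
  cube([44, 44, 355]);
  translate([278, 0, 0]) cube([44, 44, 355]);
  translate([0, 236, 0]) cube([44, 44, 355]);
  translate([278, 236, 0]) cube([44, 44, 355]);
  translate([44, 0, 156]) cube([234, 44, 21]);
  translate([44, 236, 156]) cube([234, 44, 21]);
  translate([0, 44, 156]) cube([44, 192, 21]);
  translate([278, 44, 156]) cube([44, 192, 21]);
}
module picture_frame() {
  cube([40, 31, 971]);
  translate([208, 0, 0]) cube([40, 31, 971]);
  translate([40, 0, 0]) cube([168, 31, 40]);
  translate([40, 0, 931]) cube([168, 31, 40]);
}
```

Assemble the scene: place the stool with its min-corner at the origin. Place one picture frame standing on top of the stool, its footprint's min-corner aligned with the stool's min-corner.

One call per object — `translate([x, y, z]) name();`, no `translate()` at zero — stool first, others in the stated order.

stool();
translate([0, 0, 395]) picture_frame();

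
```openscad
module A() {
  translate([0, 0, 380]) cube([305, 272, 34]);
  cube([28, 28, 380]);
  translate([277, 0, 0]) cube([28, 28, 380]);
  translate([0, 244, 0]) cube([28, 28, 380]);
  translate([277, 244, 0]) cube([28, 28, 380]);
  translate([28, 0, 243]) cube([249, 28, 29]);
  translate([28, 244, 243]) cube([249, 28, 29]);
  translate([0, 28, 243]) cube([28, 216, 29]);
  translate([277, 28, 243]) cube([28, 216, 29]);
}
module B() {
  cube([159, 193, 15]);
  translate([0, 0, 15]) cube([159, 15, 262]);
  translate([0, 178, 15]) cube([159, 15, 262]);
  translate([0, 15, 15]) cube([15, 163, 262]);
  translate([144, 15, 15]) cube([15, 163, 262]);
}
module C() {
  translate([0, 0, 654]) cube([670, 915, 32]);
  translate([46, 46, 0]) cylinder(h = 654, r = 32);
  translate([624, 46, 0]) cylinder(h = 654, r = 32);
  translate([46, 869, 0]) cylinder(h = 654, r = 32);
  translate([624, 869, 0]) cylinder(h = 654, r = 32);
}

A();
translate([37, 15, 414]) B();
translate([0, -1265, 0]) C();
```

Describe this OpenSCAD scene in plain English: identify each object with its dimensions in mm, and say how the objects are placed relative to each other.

A is a four-legged stool. The seat is 305×272 mm, 34 mm thick, top at z = 414 mm. It stands on four square legs, each 28×28 mm in cross-section, from z = 0 to the seat underside, each flush with a corner of the seat. Four stretchers, 28 mm wide and 29 mm tall, connect adjacent legs with their undersides at z = 243 mm, each running between the inner faces of the legs it joins and aligned with the legs' outer faces on the other axis.

B is an open storage box with external size 159×193×277 mm and wall thickness 15 mm (the base is also 15 mm thick). The base covers the whole footprint; the four walls stand on the base, with the y-facing walls full-width and the x-facing walls fitting between their inner faces.

C is a table: top 670 mm (x) × 915 mm (y), 32 mm thick, upper face at z = 686 mm, on four round legs of 64 mm diameter, each leg's bounding box inset 14 mm from the nearest pair of top edges, running from z = 0 to the bottom of the top.

The open box is on top of the stool. The table is on the floor beside the stool on its −y side.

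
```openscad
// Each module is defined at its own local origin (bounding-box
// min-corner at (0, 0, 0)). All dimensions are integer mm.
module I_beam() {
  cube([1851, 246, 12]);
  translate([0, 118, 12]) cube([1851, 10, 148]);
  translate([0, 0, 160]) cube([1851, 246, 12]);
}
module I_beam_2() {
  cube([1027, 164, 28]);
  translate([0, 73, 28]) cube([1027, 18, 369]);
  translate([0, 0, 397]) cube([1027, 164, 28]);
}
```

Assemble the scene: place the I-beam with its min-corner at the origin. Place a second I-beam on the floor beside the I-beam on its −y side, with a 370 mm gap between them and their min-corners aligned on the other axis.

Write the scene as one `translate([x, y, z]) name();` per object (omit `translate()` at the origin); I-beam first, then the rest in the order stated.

I_beam();
translate([0, -534, 0]) I_beam_2();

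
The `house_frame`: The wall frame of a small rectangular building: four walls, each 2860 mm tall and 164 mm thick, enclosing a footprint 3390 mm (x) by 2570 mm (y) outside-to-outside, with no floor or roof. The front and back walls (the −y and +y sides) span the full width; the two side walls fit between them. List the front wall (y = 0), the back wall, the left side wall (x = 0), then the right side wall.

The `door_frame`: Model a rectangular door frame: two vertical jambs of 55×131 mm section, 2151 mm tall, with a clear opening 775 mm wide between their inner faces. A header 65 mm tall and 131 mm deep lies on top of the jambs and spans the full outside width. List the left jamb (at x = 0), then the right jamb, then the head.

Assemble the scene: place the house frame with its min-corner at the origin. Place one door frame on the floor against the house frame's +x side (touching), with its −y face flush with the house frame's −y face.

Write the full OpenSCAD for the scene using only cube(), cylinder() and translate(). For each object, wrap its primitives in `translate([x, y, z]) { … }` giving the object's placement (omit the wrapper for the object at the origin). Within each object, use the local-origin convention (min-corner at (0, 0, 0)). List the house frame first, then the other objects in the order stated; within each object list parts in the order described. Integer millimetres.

cube([3390, 164, 2860]);
translate([0, 2406, 0]) cube([3390, 164, 2860]);
translate([0, 164, 0]) cube([164, 2242, 2860]);
translate([3226, 164, 0]) cube([164, 2242, 2860]);
translate([3390, 0, 0]) {
  cube([55, 131, 2151]);
  translate([830, 0, 0]) cube([55, 131, 2151]);
  translate([0, 0, 2151]) cube([885, 131, 65]);
}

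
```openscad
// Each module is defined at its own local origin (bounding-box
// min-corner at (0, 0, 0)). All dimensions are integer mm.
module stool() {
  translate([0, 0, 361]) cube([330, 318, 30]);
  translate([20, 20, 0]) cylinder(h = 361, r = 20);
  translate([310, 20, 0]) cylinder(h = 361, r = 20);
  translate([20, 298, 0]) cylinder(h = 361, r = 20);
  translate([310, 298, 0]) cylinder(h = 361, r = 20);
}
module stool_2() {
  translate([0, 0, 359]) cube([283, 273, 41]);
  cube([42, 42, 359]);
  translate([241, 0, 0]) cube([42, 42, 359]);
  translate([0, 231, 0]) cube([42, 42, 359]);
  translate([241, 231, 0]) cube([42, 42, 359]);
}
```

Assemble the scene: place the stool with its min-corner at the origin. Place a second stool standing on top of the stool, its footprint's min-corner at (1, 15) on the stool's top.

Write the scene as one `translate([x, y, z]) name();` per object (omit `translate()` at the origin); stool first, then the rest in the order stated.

stool();
translate([1, 15, 391]) stool_2();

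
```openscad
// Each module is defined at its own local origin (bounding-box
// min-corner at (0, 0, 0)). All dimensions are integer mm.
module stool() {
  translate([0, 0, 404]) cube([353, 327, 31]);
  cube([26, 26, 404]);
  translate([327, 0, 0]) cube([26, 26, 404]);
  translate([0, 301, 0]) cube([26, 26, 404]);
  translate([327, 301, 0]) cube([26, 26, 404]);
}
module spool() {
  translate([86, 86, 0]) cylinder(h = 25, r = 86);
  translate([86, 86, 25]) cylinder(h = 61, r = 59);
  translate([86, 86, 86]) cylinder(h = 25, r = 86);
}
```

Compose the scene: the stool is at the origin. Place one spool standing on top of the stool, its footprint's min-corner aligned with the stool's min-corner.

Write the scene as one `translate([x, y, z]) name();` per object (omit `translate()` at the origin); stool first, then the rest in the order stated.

stool();
translate([0, 0, 435]) spool();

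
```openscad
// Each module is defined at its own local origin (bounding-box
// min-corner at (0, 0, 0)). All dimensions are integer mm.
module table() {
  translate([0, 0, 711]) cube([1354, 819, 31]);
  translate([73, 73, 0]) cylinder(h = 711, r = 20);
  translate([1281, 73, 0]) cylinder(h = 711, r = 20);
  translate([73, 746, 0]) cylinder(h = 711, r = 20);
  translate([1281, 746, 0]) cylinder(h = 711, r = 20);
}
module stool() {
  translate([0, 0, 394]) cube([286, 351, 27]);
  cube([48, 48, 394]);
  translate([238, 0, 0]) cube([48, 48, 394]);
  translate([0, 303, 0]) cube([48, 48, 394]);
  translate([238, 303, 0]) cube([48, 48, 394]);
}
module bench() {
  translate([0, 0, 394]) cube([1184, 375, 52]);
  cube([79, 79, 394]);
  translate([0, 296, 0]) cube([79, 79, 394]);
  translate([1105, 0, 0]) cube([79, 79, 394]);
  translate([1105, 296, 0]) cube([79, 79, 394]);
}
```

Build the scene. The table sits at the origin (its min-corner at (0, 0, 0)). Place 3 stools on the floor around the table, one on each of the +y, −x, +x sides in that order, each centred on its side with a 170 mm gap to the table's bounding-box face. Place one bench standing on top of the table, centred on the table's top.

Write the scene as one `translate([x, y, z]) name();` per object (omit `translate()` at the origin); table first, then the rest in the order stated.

table();
translate([534, 989, 0]) stool();
translate([-456, 234, 0]) stool();
translate([1524, 234, 0]) stool();
translate([85, 222, 742]) bench();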